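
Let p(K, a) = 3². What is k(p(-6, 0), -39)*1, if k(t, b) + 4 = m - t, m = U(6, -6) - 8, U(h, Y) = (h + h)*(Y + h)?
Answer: -21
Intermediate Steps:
p(K, a) = 9
U(h, Y) = 2*h*(Y + h) (U(h, Y) = (2*h)*(Y + h) = 2*h*(Y + h))
m = -8 (m = 2*6*(-6 + 6) - 8 = 2*6*0 - 8 = 0 - 8 = -8)
k(t, b) = -12 - t (k(t, b) = -4 + (-8 - t) = -12 - t)
k(p(-6, 0), -39)*1 = (-12 - 1*9)*1 = (-12 - 9)*1 = -21*1 = -21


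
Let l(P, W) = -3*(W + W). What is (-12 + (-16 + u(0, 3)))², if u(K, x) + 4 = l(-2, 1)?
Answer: 1444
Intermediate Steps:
l(P, W) = -6*W
u(K, x) = -10 (u(K, x) = -4 - 6*1 = -4 - 6 = -10)
(-12 + (-16 + u(0, 3)))² = (-12 + (-16 - 10))² = (-12 - 26)² = (-38)² = 1444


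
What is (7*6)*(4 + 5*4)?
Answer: 1008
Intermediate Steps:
(7*6)*(4 + 5*4) = 42*(4 + 20) = 42*24 = 1008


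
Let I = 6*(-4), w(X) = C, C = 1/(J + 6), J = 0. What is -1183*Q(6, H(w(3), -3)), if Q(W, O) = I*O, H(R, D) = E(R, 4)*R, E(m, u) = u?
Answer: 18928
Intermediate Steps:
C = ⅙ (C = 1/(0 + 6) = 1/6 = ⅙ ≈ 0.16667)
w(X) = ⅙
I = -24
H(R, D) = 4*R
Q(W, O) = -24*O
-1183*Q(6, H(w(3), -3)) = -(-28392)*4*(⅙) = -(-28392)*2/3 = -1183*(-16) = 18928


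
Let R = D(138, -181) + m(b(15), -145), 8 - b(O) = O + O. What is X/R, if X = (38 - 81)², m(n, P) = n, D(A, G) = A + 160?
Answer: 1849/276 ≈ 6.6993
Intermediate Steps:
D(A, G) = 160 + A
b(O) = 8 - 2*O (b(O) = 8 - (O + O) = 8 - 2*O)
R = 276 (R = (160 + 138) + (8 - 2*15) = 298 + (8 - 30) = 298 - 22 = 276)
X = 1849 (X = (-43)² = 1849)
X/R = 1849/276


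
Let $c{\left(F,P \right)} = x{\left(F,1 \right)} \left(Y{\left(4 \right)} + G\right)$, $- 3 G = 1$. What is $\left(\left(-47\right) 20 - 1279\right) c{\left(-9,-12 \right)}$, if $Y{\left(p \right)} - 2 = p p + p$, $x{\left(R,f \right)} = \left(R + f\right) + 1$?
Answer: $\frac{1009645}{3} \approx 3.3655 \cdot 10^{5}$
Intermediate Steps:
$G = - \frac{1}{3}$ ($G = \left(- \frac{1}{3}\right) 1 = - \frac{1}{3} \approx -0.33333$)
$x{\left(R,f \right)} = 1 + R + f$
$Y{\left(p \right)} = 2 + p + p^{2}$ ($Y{\left(p \right)} = 2 + \left(p p + p\right) = 2 + \left(p^{2} + p\right) = 2 + \left(p + p^{2}\right) = 2 + p + p^{2}$)
$c{\left(F,P \right)} = \frac{130}{3} + \frac{65 F}{3}$ ($c{\left(F,P \right)} = \left(1 + F + 1\right) \left(\left(2 + 4 + 4^{2}\right) - \frac{1}{3}\right) = \left(2 + F\right) \left(\left(2 + 4 + 16\right) - \frac{1}{3}\right) = \left(2 + F\right) \left(22 - \frac{1}{3}\right) = \left(2 + F\right) \frac{65}{3} = \frac{130}{3} + \frac{65 F}{3}$)
$\left(\left(-47\right) 20 - 1279\right) c{\left(-9,-12 \right)} = \left(\left(-47\right) 20 - 1279\right) \left(\frac{130}{3} + \frac{65}{3} \left(-9\right)\right) = \left(-940 - 1279\right) \left(\frac{130}{3} - 195\right) = \left(-2219\right) \left(- \frac{455}{3}\right) = \frac{1009645}{3}$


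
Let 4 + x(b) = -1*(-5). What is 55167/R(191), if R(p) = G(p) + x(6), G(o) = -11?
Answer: -55167/10 ≈ -5516.7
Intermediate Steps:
x(b) = 1 (x(b) = -4 - 1*(-5) = -4 + 5 = 1)
R(p) = -10 (R(p) = -11 + 1 = -10)
55167/R(191) = 55167/(-10) = 55167*(-1/10) = -55167/10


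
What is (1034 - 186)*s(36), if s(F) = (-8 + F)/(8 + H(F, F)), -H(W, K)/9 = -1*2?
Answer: 11872/13 ≈ 913.23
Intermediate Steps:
H(W, K) = 18 (H(W, K) = -(-9)*2 = -9*(-2) = 18)
s(F) = -4/13 + F/26 (s(F) = (-8 + F)/(8 + 18) = (-8 + F)/26 = (-8 + F)*(1/26) = -4/13 + F/26)
(1034 - 186)*s(36) = (1034 - 186)*(-4/13 + (1/26)*36) = 848*(-4/13 + 18/13) = 848*(14/13) = 11872/13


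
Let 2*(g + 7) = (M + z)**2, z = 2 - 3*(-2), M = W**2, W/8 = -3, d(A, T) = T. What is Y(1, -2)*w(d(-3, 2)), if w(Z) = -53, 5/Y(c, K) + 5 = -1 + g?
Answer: -53/34103 ≈ -0.0015541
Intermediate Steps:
W = -24 (W = 8*(-3) = -24)
M = 576 (M = (-24)**2 = 576)
z = 8 (z = 2 - 1*(-6) = 2 + 6 = 8)
g = 170521 (g = -7 + (576 + 8)**2/2 = -7 + (1/2)*584**2 = -7 + (1/2)*341056 = -7 + 170528 = 170521)
Y(c, K) = 1/34103 (Y(c, K) = 5/(-5 + (-1 + 170521)) = 5/(-5 + 170520) = 5/170515 = 5*(1/170515) = 1/34103)
Y(1, -2)*w(d(-3, 2)) = (1/34103)*(-53) = -53/34103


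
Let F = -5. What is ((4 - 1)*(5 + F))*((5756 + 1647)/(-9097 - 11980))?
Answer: 0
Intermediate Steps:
((4 - 1)*(5 + F))*((5756 + 1647)/(-9097 - 11980)) = ((4 - 1)*(5 - 5))*((5756 + 1647)/(-9097 - 11980)) = (3*0)*(7403/(-21077)) = 0*(7403*(-1/21077)) = 0*(-7403/21077) = 0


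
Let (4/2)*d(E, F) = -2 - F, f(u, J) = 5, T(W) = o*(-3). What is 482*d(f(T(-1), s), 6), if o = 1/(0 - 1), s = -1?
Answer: -1928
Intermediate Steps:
o = -1 (o = 1/(-1) = -1)
T(W) = 3 (T(W) = -1*(-3) = 3)
d(E, F) = -1 - F/2 (d(E, F) = (-2 - F)/2 = -1 - F/2)
482*d(f(T(-1), s), 6) = 482*(-1 - 1/2*6) = 482*(-1 - 3) = 482*(-4) = -1928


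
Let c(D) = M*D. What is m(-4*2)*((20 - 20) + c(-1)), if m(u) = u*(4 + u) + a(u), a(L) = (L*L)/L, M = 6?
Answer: -144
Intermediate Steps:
c(D) = 6*D
a(L) = L (a(L) = L**2/L = L)
m(u) = u + u*(4 + u) (m(u) = u*(4 + u) + u = u + u*(4 + u))
m(-4*2)*((20 - 20) + c(-1)) = ((-4*2)*(5 - 4*2))*((20 - 20) + 6*(-1)) = (-8*(5 - 8))*(0 - 6) = -8*(-3)*(-6) = 24*(-6) = -144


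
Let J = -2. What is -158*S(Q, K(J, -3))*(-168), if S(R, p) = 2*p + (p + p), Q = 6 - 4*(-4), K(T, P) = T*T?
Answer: 424704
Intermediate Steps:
K(T, P) = T²
Q = 22 (Q = 6 + 16 = 22)
S(R, p) = 4*p (S(R, p) = 2*p + 2*p = 4*p)
-158*S(Q, K(J, -3))*(-168) = -632*(-2)²*(-168) = -632*4*(-168) = -158*16*(-168) = -2528*(-168) = 424704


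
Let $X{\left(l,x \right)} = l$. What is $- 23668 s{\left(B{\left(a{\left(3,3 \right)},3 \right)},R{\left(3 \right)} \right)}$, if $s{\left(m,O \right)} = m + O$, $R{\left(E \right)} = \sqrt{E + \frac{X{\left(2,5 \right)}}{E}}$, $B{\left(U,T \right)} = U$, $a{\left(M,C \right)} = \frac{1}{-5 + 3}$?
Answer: $11834 - \frac{23668 \sqrt{33}}{3} \approx -33487.0$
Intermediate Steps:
$a{\left(M,C \right)} = - \frac{1}{2}$ ($a{\left(M,C \right)} = \frac{1}{-2} = - \frac{1}{2}$)
$R{\left(E \right)} = \sqrt{E + \frac{2}{E}}$
$s{\left(m,O \right)} = O + m$
$- 23668 s{\left(B{\left(a{\left(3,3 \right)},3 \right)},R{\left(3 \right)} \right)} = - 23668 \left(\sqrt{3 + \frac{2}{3}} - \frac{1}{2}\right) = - 23668 \left(\sqrt{\frac{11}{3}} - \frac{1}{2}\right) = - 23668 \left(\frac{\sqrt{33}}{3} - \frac{1}{2}\right) = - 23668 \left(- \frac{1}{2} + \frac{\sqrt{33}}{3}\right) = 11834 - \frac{23668 \sqrt{33}}{3}$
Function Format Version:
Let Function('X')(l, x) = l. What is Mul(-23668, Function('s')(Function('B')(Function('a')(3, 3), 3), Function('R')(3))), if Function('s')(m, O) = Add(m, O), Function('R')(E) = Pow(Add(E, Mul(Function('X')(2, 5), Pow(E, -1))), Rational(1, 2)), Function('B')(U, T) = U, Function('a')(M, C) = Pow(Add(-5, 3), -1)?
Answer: Add(11834, Mul(Rational(-23668, 3), Pow(33, Rational(1, 2)))) ≈ -33487.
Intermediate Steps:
Function('a')(M, C) = Rational(-1, 2) (Function('a')(M, C) = Pow(-2, -1) = Rational(-1, 2))
Function('R')(E) = Pow(Add(E, Mul(2, Pow(E, -1))), Rational(1, 2))
Function('s')(m, O) = Add(O, m)
Mul(-23668, Function('s')(Function('B')(Function('a')(3, 3), 3), Function('R')(3))) = Mul(-23668, Add(Pow(Add(3, Mul(2, Pow(3, -1))), Rational(1, 2)), Rational(-1, 2))) = Mul(-23668, Add(Pow(Add(3, Mul(2, Rational(1, 3))), Rational(1, 2)), Rational(-1, 2))) = Mul(-23668, Add(Pow(Add(3, Rational(2, 3)), Rational(1, 2)), Rational(-1, 2))) = Mul(-23668, Add(Pow(Rational(11, 3), Rational(1, 2)), Rational(-1, 2))) = Mul(-23668, Add(Mul(Rational(1, 3), Pow(33, Rational(1, 2))), Rational(-1, 2))) = Mul(-23668, Add(Rational(-1, 2), Mul(Rational(1, 3), Pow(33, Rational(1, 2))))) = Add(11834, Mul(Rational(-23668, 3), Pow(33, Rational(1, 2))))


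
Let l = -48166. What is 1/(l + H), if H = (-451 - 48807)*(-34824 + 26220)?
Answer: 1/423767666 ≈ 2.3598e-9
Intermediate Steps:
H = 423815832 (H = -49258*(-8604) = 423815832)
1/(l + H) = 1/(-48166 + 423815832) = 1/423767666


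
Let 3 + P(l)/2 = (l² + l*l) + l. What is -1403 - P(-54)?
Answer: -12953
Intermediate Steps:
P(l) = -6 + 2*l + 4*l² (P(l) = -6 + 2*((l² + l*l) + l) = -6 + 2*((l² + l²) + l) = -6 + 2*(2*l² + l) = -6 + 2*(l + 2*l²) = -6 + (2*l + 4*l²) = -6 + 2*l + 4*l²)
-1403 - P(-54) = -1403 - (-6 + 2*(-54) + 4*(-54)²) = -1403 - (-6 - 108 + 4*2916) = -1403 - (-6 - 108 + 11664) = -1403 - 1*11550 = -1403 - 11550 = -12953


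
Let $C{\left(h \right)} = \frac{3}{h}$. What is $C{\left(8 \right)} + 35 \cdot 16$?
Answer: $\frac{4483}{8} \approx 560.38$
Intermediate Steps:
$C{\left(8 \right)} + 35 \cdot 16 = \frac{3}{8} + 35 \cdot 16 = 3 \cdot \frac{1}{8} + 560 = \frac{3}{8} + 560 = \frac{4483}{8}$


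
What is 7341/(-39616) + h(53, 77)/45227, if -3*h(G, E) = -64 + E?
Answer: -76657633/413472192 ≈ -0.18540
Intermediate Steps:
h(G, E) = 64/3 - E/3 (h(G, E) = -(-64 + E)/3 = 64/3 - E/3)
7341/(-39616) + h(53, 77)/45227 = 7341/(-39616) + (64/3 - ⅓*77)/45227 = 7341*(-1/39616) + (64/3 - 77/3)*(1/45227) = -7341/39616 - 13/3*1/45227 = -7341/39616 - 1/10437 = -76657633/413472192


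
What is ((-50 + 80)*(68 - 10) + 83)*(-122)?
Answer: -222406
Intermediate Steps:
((-50 + 80)*(68 - 10) + 83)*(-122) = (30*58 + 83)*(-122) = (1740 + 83)*(-122) = 1823*(-122) = -222406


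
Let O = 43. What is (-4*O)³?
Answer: -5088448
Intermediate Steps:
(-4*O)³ = (-4*43)³ = (-172)³ = -5088448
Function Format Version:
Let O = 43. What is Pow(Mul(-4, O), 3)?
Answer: -5088448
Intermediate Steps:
Pow(Mul(-4, O), 3) = Pow(Mul(-4, 43), 3) = Pow(-172, 3) = -5088448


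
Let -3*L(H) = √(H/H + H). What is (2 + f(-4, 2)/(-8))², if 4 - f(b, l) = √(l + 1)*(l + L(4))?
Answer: (36 - √15 + 6*√3)²/576 ≈ 3.1387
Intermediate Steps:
L(H) = -√(1 + H)/3 (L(H) = -√(H/H + H)/3 = -√(1 + H)/3)
f(b, l) = 4 - √(1 + l)*(l - √5/3) (f(b, l) = 4 - √(l + 1)*(l - √(1 + 4)/3) = 4 - √(1 + l)*(l - √5/3))
(2 + f(-4, 2)/(-8))² = (2 + (4 + √(5 + 5*2)/3 - 1*2*√(1 + 2))/(-8))² = (2 + (4 + √(5 + 10)/3 - 1*2*√3)*(-⅛))² = (2 + (4 + √15/3 - 2*√3)*(-⅛))² = (2 + (4 - 2*√3 + √15/3)*(-⅛))² = (2 + (-½ - √15/24 + √3/4))² = (3/2 - √15/24 + √3/4)²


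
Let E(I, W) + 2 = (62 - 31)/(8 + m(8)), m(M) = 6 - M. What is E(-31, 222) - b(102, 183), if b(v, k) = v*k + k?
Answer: -113075/6 ≈ -18846.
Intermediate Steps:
b(v, k) = k + k*v (b(v, k) = k*v + k = k + k*v)
E(I, W) = 19/6 (E(I, W) = -2 + (62 - 31)/(8 + (6 - 1*8)) = -2 + 31/(8 + (6 - 8)) = -2 + 31/(8 - 2) = -2 + 31/6 = 19/6)
E(-31, 222) - b(102, 183) = 19/6 - 183*(1 + 102) = 19/6 - 183*103 = 19/6 - 1*18849 = 19/6 - 18849 = -113075/6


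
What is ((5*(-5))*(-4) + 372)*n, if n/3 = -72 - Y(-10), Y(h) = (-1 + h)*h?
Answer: -257712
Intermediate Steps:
Y(h) = h*(-1 + h)
n = -546 (n = 3*(-72 - (-10)*(-1 - 10)) = 3*(-72 - (-10)*(-11)) = 3*(-72 - 1*110) = 3*(-72 - 110) = 3*(-182) = -546)
((5*(-5))*(-4) + 372)*n = ((5*(-5))*(-4) + 372)*(-546) = (-25*(-4) + 372)*(-546) = (100 + 372)*(-546) = 472*(-546) = -257712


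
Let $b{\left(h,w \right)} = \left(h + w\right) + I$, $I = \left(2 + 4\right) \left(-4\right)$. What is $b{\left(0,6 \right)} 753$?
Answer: $-13554$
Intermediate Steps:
$I = -24$ ($I = 6 \left(-4\right) = -24$)
$b{\left(h,w \right)} = -24 + h + w$ ($b{\left(h,w \right)} = \left(h + w\right) - 24 = -24 + h + w$)
$b{\left(0,6 \right)} 753 = \left(-24 + 0 + 6\right) 753 = \left(-18\right) 753 = -13554$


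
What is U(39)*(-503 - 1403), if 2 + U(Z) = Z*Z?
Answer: -2895214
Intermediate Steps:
U(Z) = -2 + Z² (U(Z) = -2 + Z*Z = -2 + Z²)
U(39)*(-503 - 1403) = (-2 + 39²)*(-503 - 1403) = (-2 + 1521)*(-1906) = 1519*(-1906) = -2895214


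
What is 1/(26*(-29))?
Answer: -1/754 ≈ -0.0013263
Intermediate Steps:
1/(26*(-29)) = 1/(-754) = -1/754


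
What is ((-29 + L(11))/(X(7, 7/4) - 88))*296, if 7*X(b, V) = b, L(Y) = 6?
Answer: 6808/87 ≈ 78.253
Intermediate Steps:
X(b, V) = b/7
((-29 + L(11))/(X(7, 7/4) - 88))*296 = ((-29 + 6)/((⅐)*7 - 88))*296 = -23/(1 - 88)*296 = -23/(-87)*296 = -23*(-1/87)*296 = (23/87)*296 = 6808/87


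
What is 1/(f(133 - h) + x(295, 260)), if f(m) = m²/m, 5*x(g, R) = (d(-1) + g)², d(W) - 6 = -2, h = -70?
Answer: 5/90416 ≈ 5.5300e-5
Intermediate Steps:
d(W) = 4 (d(W) = 6 - 2 = 4)
x(g, R) = (4 + g)²/5
f(m) = m
1/(f(133 - h) + x(295, 260)) = 1/((133 - 1*(-70)) + (4 + 295)²/5) = 1/((133 + 70) + (⅕)*299²) = 1/(203 + (⅕)*89401) = 1/(203 + 89401/5) = 1/(90416/5) = 5/90416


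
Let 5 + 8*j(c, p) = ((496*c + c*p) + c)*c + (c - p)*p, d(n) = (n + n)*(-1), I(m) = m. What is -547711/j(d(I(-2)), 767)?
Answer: 2190844/282501 ≈ 7.7552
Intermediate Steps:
d(n) = -2*n (d(n) = (2*n)*(-1) = -2*n)
j(c, p) = -5/8 + c*(497*c + c*p)/8 + p*(c - p)/8 (j(c, p) = -5/8 + (((496*c + c*p) + c)*c + (c - p)*p)/8 = -5/8 + ((497*c + c*p)*c + p*(c - p))/8 = -5/8 + (c*(497*c + c*p) + p*(c - p))/8 = -5/8 + (c*(497*c + c*p)/8 + p*(c - p)/8) = -5/8 + c*(497*c + c*p)/8 + p*(c - p)/8)
-547711/j(d(I(-2)), 767) = -547711/(-5/8 - ⅛*767² + 497*(-2*(-2))²/8 + (⅛)*(-2*(-2))*767 + (⅛)*767*(-2*(-2))²) = -547711/(-5/8 - ⅛*588289 + (497/8)*4² + (⅛)*4*767 + (⅛)*767*4²) = -547711/(-5/8 - 588289/8 + (497/8)*16 + 767/2 + (⅛)*767*16) = -547711/(-5/8 - 588289/8 + 994 + 767/2 + 1534) = -547711/(-282501/4) = -547711*(-4/282501) = 2190844/282501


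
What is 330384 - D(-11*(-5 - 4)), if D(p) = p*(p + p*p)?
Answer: -649716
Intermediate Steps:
D(p) = p*(p + p**2)
330384 - D(-11*(-5 - 4)) = 330384 - (-11*(-5 - 4))**2*(1 - 11*(-5 - 4)) = 330384 - (-11*(-9))**2*(1 - 11*(-9)) = 330384 - 99**2*(1 + 99) = 330384 - 9801*100 = 330384 - 1*980100 = 330384 - 980100 = -649716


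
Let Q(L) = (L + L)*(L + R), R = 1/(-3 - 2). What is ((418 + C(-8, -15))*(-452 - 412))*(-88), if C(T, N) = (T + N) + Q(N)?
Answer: 64703232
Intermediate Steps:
R = -⅕ (R = 1/(-5) = -⅕ ≈ -0.20000)
Q(L) = 2*L*(-⅕ + L) (Q(L) = (L + L)*(L - ⅕) = (2*L)*(-⅕ + L) = 2*L*(-⅕ + L))
C(T, N) = N + T + 2*N*(-1 + 5*N)/5 (C(T, N) = (T + N) + 2*N*(-1 + 5*N)/5 = (N + T) + 2*N*(-1 + 5*N)/5 = N + T + 2*N*(-1 + 5*N)/5)
((418 + C(-8, -15))*(-452 - 412))*(-88) = ((418 + (-8 + 2*(-15)² + (⅗)*(-15)))*(-452 - 412))*(-88) = ((418 + (-8 + 2*225 - 9))*(-864))*(-88) = ((418 + (-8 + 450 - 9))*(-864))*(-88) = ((418 + 433)*(-864))*(-88) = (851*(-864))*(-88) = -735264*(-88) = 64703232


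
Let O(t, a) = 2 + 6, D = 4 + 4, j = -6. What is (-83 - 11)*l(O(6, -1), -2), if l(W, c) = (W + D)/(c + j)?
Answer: 188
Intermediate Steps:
D = 8
O(t, a) = 8
l(W, c) = (8 + W)/(-6 + c) (l(W, c) = (W + 8)/(c - 6) = (8 + W)/(-6 + c))
(-83 - 11)*l(O(6, -1), -2) = (-83 - 11)*((8 + 8)/(-6 - 2)) = -94*16/(-8) = -(-47)*16/4 = -94*(-2) = 188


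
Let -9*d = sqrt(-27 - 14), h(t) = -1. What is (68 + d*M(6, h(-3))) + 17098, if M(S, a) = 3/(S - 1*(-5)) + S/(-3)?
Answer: 17166 + 19*I*sqrt(41)/99 ≈ 17166.0 + 1.2289*I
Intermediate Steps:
M(S, a) = 3/(5 + S) - S/3 (M(S, a) = 3/(S + 5) + S*(-1/3) = 3/(5 + S) - S/3)
d = -I*sqrt(41)/9 (d = -sqrt(-27 - 14)/9 = -I*sqrt(41)/9 ≈ -0.71146*I)
(68 + d*M(6, h(-3))) + 17098 = (68 + (-I*sqrt(41)/9)*((9 - 1*6**2 - 5*6)/(3*(5 + 6)))) + 17098 = (68 + (-I*sqrt(41)/9)*((1/3)*(9 - 1*36 - 30)/11)) + 17098 = (68 + (-I*sqrt(41)/9)*((1/3)*(1/11)*(9 - 36 - 30))) + 17098 = (68 + (-I*sqrt(41)/9)*((1/3)*(1/11)*(-57))) + 17098 = (68 - I*sqrt(41)/9*(-19/11)) + 17098 = (68 + 19*I*sqrt(41)/99) + 17098 = 17166 + 19*I*sqrt(41)/99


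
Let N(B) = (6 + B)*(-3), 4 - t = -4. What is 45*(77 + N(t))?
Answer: 1575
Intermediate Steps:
t = 8 (t = 4 - 1*(-4) = 4 + 4 = 8)
N(B) = -18 - 3*B
45*(77 + N(t)) = 45*(77 + (-18 - 3*8)) = 45*(77 + (-18 - 24)) = 45*(77 - 42) = 45*35 = 1575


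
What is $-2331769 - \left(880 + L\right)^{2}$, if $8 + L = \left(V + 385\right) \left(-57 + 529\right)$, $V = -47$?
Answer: $-25733058233$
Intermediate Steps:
$L = 159528$ ($L = -8 + \left(-47 + 385\right) \left(-57 + 529\right) = -8 + 338 \cdot 472 = -8 + 159536 = 159528$)
$-2331769 - \left(880 + L\right)^{2} = -2331769 - \left(880 + 159528\right)^{2} = -2331769 - 160408^{2} = -2331769 - 25730726464 = -25733058233$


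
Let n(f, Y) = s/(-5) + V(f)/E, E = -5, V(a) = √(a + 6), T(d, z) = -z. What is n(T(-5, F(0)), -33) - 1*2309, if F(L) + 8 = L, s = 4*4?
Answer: -11561/5 - √14/5 ≈ -2312.9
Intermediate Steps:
s = 16
F(L) = -8 + L
V(a) = √(6 + a)
n(f, Y) = -16/5 - √(6 + f)/5 (n(f, Y) = 16/(-5) + √(6 + f)/(-5) = 16*(-⅕) + √(6 + f)*(-⅕) = -16/5 - √(6 + f)/5)
n(T(-5, F(0)), -33) - 1*2309 = (-16/5 - √(6 - (-8 + 0))/5) - 1*2309 = (-16/5 - √(6 - 1*(-8))/5) - 2309 = (-16/5 - √(6 + 8)/5) - 2309 = (-16/5 - √14/5) - 2309 = -11561/5 - √14/5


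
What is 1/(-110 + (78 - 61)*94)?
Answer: 1/1488 ≈ 0.00067204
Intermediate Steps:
1/(-110 + (78 - 61)*94) = 1/(-110 + 17*94) = 1/(-110 + 1598) = 1/1488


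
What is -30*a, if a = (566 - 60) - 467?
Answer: -1170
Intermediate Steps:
a = 39 (a = 506 - 467 = 39)
-30*a = -30*39 = -1170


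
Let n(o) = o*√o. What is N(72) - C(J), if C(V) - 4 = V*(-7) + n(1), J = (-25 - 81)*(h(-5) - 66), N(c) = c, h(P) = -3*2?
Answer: 53491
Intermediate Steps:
h(P) = -6
n(o) = o^(3/2)
J = 7632 (J = (-25 - 81)*(-6 - 66) = -106*(-72) = 7632)
C(V) = 5 - 7*V (C(V) = 4 + (V*(-7) + 1^(3/2)) = 4 + (-7*V + 1) = 4 + (1 - 7*V) = 5 - 7*V)
N(72) - C(J) = 72 - (5 - 7*7632) = 72 - (5 - 53424) = 72 - 1*(-53419) = 72 + 53419 = 53491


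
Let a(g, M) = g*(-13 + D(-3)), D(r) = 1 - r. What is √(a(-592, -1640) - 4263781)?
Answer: I*√4258453 ≈ 2063.6*I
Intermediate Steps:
a(g, M) = -9*g (a(g, M) = g*(-13 + (1 - 1*(-3))) = g*(-13 + (1 + 3)) = g*(-13 + 4) = g*(-9) = -9*g)
√(a(-592, -1640) - 4263781) = √(-9*(-592) - 4263781) = √(5328 - 4263781) = √(-4258453) = I*√4258453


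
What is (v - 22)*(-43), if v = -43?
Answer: 2795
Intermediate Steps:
(v - 22)*(-43) = (-43 - 22)*(-43) = -65*(-43) = 2795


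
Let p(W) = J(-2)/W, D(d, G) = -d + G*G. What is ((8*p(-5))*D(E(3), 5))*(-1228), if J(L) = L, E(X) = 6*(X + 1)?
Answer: -19648/5 ≈ -3929.6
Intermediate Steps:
E(X) = 6 + 6*X (E(X) = 6*(1 + X) = 6 + 6*X)
D(d, G) = G² - d (D(d, G) = -d + G² = G² - d)
p(W) = -2/W
((8*p(-5))*D(E(3), 5))*(-1228) = ((8*(-2/(-5)))*(5² - (6 + 6*3)))*(-1228) = ((8*(-2*(-⅕)))*(25 - (6 + 18)))*(-1228) = ((8*(⅖))*(25 - 1*24))*(-1228) = (16*(25 - 24)/5)*(-1228) = ((16/5)*1)*(-1228) = (16/5)*(-1228) = -19648/5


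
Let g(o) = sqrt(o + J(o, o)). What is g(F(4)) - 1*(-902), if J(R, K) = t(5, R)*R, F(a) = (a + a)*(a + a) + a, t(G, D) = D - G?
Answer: 902 + 16*sqrt(17) ≈ 967.97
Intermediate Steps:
F(a) = a + 4*a**2 (F(a) = (2*a)*(2*a) + a = 4*a**2 + a = a + 4*a**2)
J(R, K) = R*(-5 + R) (J(R, K) = (R - 1*5)*R = (R - 5)*R = (-5 + R)*R = R*(-5 + R))
g(o) = sqrt(o + o*(-5 + o))
g(F(4)) - 1*(-902) = sqrt((4*(1 + 4*4))*(-4 + 4*(1 + 4*4))) - 1*(-902) = sqrt((4*(1 + 16))*(-4 + 4*(1 + 16))) + 902 = sqrt((4*17)*(-4 + 4*17)) + 902 = sqrt(68*(-4 + 68)) + 902 = sqrt(68*64) + 902 = sqrt(4352) + 902 = 16*sqrt(17) + 902 = 902 + 16*sqrt(17)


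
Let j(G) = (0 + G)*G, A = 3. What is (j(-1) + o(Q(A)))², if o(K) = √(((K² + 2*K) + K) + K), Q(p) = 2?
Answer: 13 + 4*√3 ≈ 19.928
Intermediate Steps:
j(G) = G² (j(G) = G*G = G²)
o(K) = √(K² + 4*K) (o(K) = √((K² + 3*K) + K) = √(K² + 4*K))
(j(-1) + o(Q(A)))² = ((-1)² + √(2*(4 + 2)))² = (1 + √(2*6))² = (1 + √12)² = (1 + 2*√3)²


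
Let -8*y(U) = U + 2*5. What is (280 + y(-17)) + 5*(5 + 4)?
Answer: 2607/8 ≈ 325.88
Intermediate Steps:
y(U) = -5/4 - U/8 (y(U) = -(U + 2*5)/8 = -(U + 10)/8 = -(10 + U)/8 = -5/4 - U/8)
(280 + y(-17)) + 5*(5 + 4) = (280 + (-5/4 - ⅛*(-17))) + 5*(5 + 4) = (280 + (-5/4 + 17/8)) + 5*9 = (280 + 7/8) + 45 = 2247/8 + 45 = 2607/8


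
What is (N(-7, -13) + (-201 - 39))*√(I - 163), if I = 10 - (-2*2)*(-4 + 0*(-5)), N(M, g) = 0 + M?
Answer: -3211*I ≈ -3211.0*I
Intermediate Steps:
N(M, g) = M
I = -6 (I = 10 - (-4)*(-4 + 0) = 10 - (-4)*(-4) = 10 - 1*16 = 10 - 16 = -6)
(N(-7, -13) + (-201 - 39))*√(I - 163) = (-7 + (-201 - 39))*√(-6 - 163) = (-7 - 240)*√(-169) = -3211*I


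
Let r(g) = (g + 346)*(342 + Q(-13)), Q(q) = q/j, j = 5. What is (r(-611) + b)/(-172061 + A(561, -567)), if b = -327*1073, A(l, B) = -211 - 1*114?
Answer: 220406/86193 ≈ 2.5571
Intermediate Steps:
A(l, B) = -325 (A(l, B) = -211 - 114 = -325)
Q(q) = q/5
b = -350871
r(g) = 587162/5 + 1697*g/5 (r(g) = (g + 346)*(342 + (⅕)*(-13)) = (346 + g)*(342 - 13/5) = (346 + g)*(1697/5) = 587162/5 + 1697*g/5)
(r(-611) + b)/(-172061 + A(561, -567)) = ((587162/5 + (1697/5)*(-611)) - 350871)/(-172061 - 325) = ((587162/5 - 1036867/5) - 350871)/(-172386) = (-89941 - 350871)*(-1/172386) = -440812*(-1/172386) = 220406/86193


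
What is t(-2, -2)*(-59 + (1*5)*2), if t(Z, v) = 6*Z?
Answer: 588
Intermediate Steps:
t(-2, -2)*(-59 + (1*5)*2) = (6*(-2))*(-59 + (1*5)*2) = -12*(-59 + 5*2) = -12*(-59 + 10) = -12*(-49) = 588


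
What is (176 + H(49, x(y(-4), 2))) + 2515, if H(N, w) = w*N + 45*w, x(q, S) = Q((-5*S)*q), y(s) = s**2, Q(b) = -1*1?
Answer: 2597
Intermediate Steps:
Q(b) = -1
x(q, S) = -1
H(N, w) = 45*w + N*w (H(N, w) = N*w + 45*w = 45*w + N*w)
(176 + H(49, x(y(-4), 2))) + 2515 = (176 - (45 + 49)) + 2515 = (176 - 1*94) + 2515 = (176 - 94) + 2515 = 82 + 2515 = 2597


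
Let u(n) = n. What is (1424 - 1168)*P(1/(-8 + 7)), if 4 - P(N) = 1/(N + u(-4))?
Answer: 5376/5 ≈ 1075.2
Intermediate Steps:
P(N) = 4 - 1/(-4 + N) (P(N) = 4 - 1/(N - 4) = 4 - 1/(-4 + N))
(1424 - 1168)*P(1/(-8 + 7)) = (1424 - 1168)*((-17 + 4/(-8 + 7))/(-4 + 1/(-8 + 7))) = 256*((-17 + 4/(-1))/(-4 + 1/(-1))) = 256*((-17 + 4*(-1))/(-4 - 1)) = 256*((-17 - 4)/(-5)) = 256*(-⅕*(-21)) = 256*(21/5) = 5376/5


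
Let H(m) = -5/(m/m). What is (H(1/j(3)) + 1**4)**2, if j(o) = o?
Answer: 16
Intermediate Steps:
H(m) = -5 (H(m) = -5/1 = -5*1 = -5)
(H(1/j(3)) + 1**4)**2 = (-5 + 1**4)**2 = (-5 + 1)**2 = (-4)**2 = 16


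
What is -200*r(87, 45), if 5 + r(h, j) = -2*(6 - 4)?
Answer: 1800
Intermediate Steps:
r(h, j) = -9 (r(h, j) = -5 - 2*(6 - 4) = -5 - 2*2 = -5 - 4 = -9)
-200*r(87, 45) = -200*(-9) = 1800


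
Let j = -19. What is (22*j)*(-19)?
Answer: 7942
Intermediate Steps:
(22*j)*(-19) = (22*(-19))*(-19) = -418*(-19) = 7942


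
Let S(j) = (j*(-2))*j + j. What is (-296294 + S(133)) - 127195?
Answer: -458734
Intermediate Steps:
S(j) = j - 2*j² (S(j) = (-2*j)*j + j = -2*j² + j = j - 2*j²)
(-296294 + S(133)) - 127195 = (-296294 + 133*(1 - 2*133)) - 127195 = (-296294 + 133*(1 - 266)) - 127195 = (-296294 + 133*(-265)) - 127195 = (-296294 - 35245) - 127195 = -331539 - 127195 = -458734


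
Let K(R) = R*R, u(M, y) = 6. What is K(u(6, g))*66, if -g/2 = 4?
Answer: 2376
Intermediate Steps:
g = -8 (g = -2*4 = -8)
K(R) = R²
K(u(6, g))*66 = 6²*66 = 36*66 = 2376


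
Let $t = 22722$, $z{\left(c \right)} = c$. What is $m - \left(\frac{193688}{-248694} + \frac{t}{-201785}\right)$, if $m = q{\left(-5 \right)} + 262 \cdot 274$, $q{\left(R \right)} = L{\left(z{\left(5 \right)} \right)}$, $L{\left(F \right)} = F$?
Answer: $\frac{1801406332124309}{25091359395} \approx 71794.0$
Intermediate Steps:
$q{\left(R \right)} = 5$
$m = 71793$ ($m = 5 + 262 \cdot 274 = 5 + 71788 = 71793$)
$m - \left(\frac{193688}{-248694} + \frac{t}{-201785}\right) = 71793 - \left(\frac{193688}{-248694} + \frac{22722}{-201785}\right) = 71793 - \left(193688 \left(- \frac{1}{248694}\right) + 22722 \left(- \frac{1}{201785}\right)\right) = 71793 - \left(- \frac{96844}{124347} - \frac{22722}{201785}\right) = 71793 - - \frac{22367079074}{25091359395} = 71793 + \frac{22367079074}{25091359395} = \frac{1801406332124309}{25091359395}$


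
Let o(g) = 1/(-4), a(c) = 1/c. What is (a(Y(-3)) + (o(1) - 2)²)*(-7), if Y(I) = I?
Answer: -1589/48 ≈ -33.104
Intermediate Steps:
a(c) = 1/c
o(g) = -¼
(a(Y(-3)) + (o(1) - 2)²)*(-7) = (1/(-3) + (-¼ - 2)²)*(-7) = (-⅓ + (-9/4)²)*(-7) = (-⅓ + 81/16)*(-7) = (227/48)*(-7) = -1589/48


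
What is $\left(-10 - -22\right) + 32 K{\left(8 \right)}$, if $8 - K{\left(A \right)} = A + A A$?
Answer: $-2036$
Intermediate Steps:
$K{\left(A \right)} = 8 - A - A^{2}$ ($K{\left(A \right)} = 8 - \left(A + A A\right) = 8 - \left(A + A^{2}\right) = 8 - A - A^{2}$)
$\left(-10 - -22\right) + 32 K{\left(8 \right)} = \left(-10 - -22\right) + 32 \left(8 - 8 - 8^{2}\right) = \left(-10 + 22\right) + 32 \left(8 - 8 - 64\right) = 12 + 32 \left(8 - 8 - 64\right) = 12 + 32 \left(-64\right) = 12 - 2048 = -2036$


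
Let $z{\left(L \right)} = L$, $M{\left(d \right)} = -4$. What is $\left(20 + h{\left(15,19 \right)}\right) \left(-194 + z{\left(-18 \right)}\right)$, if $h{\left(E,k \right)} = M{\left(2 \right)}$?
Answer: $-3392$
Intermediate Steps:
$h{\left(E,k \right)} = -4$
$\left(20 + h{\left(15,19 \right)}\right) \left(-194 + z{\left(-18 \right)}\right) = \left(20 - 4\right) \left(-194 - 18\right) = 16 \left(-212\right) = -3392$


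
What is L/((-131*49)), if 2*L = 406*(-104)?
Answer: 3016/917 ≈ 3.2890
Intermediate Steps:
L = -21112 (L = (406*(-104))/2 = (½)*(-42224) = -21112)
L/((-131*49)) = -21112/((-131*49)) = -21112/(-6419) = -21112*(-1/6419) = 3016/917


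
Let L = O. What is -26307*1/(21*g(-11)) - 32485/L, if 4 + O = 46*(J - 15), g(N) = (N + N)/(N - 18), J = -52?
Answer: -194942549/118811 ≈ -1640.8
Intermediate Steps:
g(N) = 2*N/(-18 + N) (g(N) = (2*N)/(-18 + N) = 2*N/(-18 + N))
O = -3086 (O = -4 + 46*(-52 - 15) = -4 + 46*(-67) = -4 - 3082 = -3086)
L = -3086
-26307*1/(21*g(-11)) - 32485/L = -26307/((2*(-11)/(-18 - 11))*21) - 32485/(-3086) = -26307/((2*(-11)/(-29))*21) - 32485*(-1/3086) = -26307/((2*(-11)*(-1/29))*21) + 32485/3086 = -26307/((22/29)*21) + 32485/3086 = -26307/462/29 + 32485/3086 = -26307*29/462 + 32485/3086 = -254301/154 + 32485/3086 = -194942549/118811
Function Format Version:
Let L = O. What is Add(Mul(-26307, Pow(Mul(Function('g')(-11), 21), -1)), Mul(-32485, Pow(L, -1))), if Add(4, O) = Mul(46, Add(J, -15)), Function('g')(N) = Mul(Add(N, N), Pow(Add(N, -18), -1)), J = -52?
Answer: Rational(-194942549, 118811) ≈ -1640.8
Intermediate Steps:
Function('g')(N) = Mul(2, N, Pow(Add(-18, N), -1)) (Function('g')(N) = Mul(Mul(2, N), Pow(Add(-18, N), -1)) = Mul(2, N, Pow(Add(-18, N), -1)))
O = -3086 (O = Add(-4, Mul(46, Add(-52, -15))) = Add(-4, Mul(46, -67)) = Add(-4, -3082) = -3086)
L = -3086
Add(Mul(-26307, Pow(Mul(Function('g')(-11), 21), -1)), Mul(-32485, Pow(L, -1))) = Add(Mul(-26307, Pow(Mul(Mul(2, -11, Pow(Add(-18, -11), -1)), 21), -1)), Mul(-32485, Pow(-3086, -1))) = Add(Mul(-26307, Pow(Mul(Mul(2, -11, Pow(-29, -1)), 21), -1)), Mul(-32485, Rational(-1, 3086))) = Add(Mul(-26307, Pow(Mul(Mul(2, -11, Rational(-1, 29)), 21), -1)), Rational(32485, 3086)) = Add(Mul(-26307, Pow(Mul(Rational(22, 29), 21), -1)), Rational(32485, 3086)) = Add(Mul(-26307, Pow(Rational(462, 29), -1)), Rational(32485, 3086)) = Add(Mul(-26307, Rational(29, 462)), Rational(32485, 3086)) = Add(Rational(-254301, 154), Rational(32485, 3086)) = Rational(-194942549, 118811)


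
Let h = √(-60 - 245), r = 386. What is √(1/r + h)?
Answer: √(386 + 148996*I*√305)/386 ≈ 2.9552 + 2.9548*I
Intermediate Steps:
h = I*√305 (h = √(-305) = I*√305 ≈ 17.464*I)
√(1/r + h) = √(1/386 + I*√305)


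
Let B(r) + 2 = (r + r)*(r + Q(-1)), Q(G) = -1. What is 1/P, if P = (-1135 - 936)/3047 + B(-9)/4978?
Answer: -7583983/4883536 ≈ -1.5530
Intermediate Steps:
B(r) = -2 + 2*r*(-1 + r) (B(r) = -2 + (r + r)*(r - 1) = -2 + (2*r)*(-1 + r) = -2 + 2*r*(-1 + r))
P = -4883536/7583983 (P = (-1135 - 936)/3047 + (-2 - 2*(-9) + 2*(-9)**2)/4978 = -2071*1/3047 + (-2 + 18 + 2*81)*(1/4978) = -2071/3047 + (-2 + 18 + 162)*(1/4978) = -2071/3047 + 178*(1/4978) = -2071/3047 + 89/2489 = -4883536/7583983 ≈ -0.64393)
1/P = 1/(-4883536/7583983) = -7583983/4883536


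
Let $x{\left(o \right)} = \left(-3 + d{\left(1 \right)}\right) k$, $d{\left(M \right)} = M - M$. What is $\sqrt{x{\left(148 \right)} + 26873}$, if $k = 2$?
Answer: $\sqrt{26867} \approx 163.91$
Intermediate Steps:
$d{\left(M \right)} = 0$
$x{\left(o \right)} = -6$ ($x{\left(o \right)} = \left(-3 + 0\right) 2 = \left(-3\right) 2 = -6$)
$\sqrt{x{\left(148 \right)} + 26873} = \sqrt{-6 + 26873} = \sqrt{26867}$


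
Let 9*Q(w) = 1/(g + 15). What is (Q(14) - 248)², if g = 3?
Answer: 1614030625/26244 ≈ 61501.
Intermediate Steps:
Q(w) = 1/162 (Q(w) = 1/(9*(3 + 15)) = (⅑)/18 = (⅑)*(1/18) = 1/162)
(Q(14) - 248)² = (1/162 - 248)² = (-40175/162)² = 1614030625/26244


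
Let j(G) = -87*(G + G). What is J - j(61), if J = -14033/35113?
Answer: 372675349/35113 ≈ 10614.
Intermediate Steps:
j(G) = -174*G
J = -14033/35113 (J = -14033*1/35113 = -14033/35113 ≈ -0.39965)
J - j(61) = -14033/35113 - (-174)*61 = -14033/35113 - 1*(-10614) = -14033/35113 + 10614 = 372675349/35113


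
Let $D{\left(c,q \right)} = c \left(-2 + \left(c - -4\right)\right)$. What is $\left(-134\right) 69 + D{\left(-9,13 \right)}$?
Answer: $-9183$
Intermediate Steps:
$D{\left(c,q \right)} = c \left(2 + c\right)$ ($D{\left(c,q \right)} = c \left(-2 + \left(c + 4\right)\right) = c \left(-2 + \left(4 + c\right)\right) = c \left(2 + c\right)$)
$\left(-134\right) 69 + D{\left(-9,13 \right)} = \left(-134\right) 69 - 9 \left(2 - 9\right) = -9246 - -63 = -9246 + 63 = -9183$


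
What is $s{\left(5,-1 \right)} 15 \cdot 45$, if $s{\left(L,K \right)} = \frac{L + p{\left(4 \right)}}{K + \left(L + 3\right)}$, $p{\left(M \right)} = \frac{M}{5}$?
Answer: $\frac{3915}{7} \approx 559.29$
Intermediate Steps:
$p{\left(M \right)} = \frac{M}{5}$ ($p{\left(M \right)} = M \frac{1}{5} = \frac{M}{5}$)
$s{\left(L,K \right)} = \frac{\frac{4}{5} + L}{3 + K + L}$ ($s{\left(L,K \right)} = \frac{L + \frac{1}{5} \cdot 4}{K + \left(L + 3\right)} = \frac{L + \frac{4}{5}}{K + \left(3 + L\right)} = \frac{\frac{4}{5} + L}{3 + K + L}$)
$s{\left(5,-1 \right)} 15 \cdot 45 = \frac{\frac{4}{5} + 5}{3 - 1 + 5} \cdot 15 \cdot 45 = \frac{1}{7} \cdot \frac{29}{5} \cdot 15 \cdot 45 = \frac{29}{35} \cdot 15 \cdot 45 = \frac{87}{7} \cdot 45 = \frac{3915}{7}$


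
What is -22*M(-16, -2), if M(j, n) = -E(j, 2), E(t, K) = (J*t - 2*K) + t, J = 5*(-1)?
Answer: 1320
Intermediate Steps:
J = -5
E(t, K) = -4*t - 2*K (E(t, K) = (-5*t - 2*K) + t = -4*t - 2*K)
M(j, n) = 4 + 4*j (M(j, n) = -(-4*j - 2*2) = -(-4*j - 4) = -(-4 - 4*j) = 4 + 4*j)
-22*M(-16, -2) = -22*(4 + 4*(-16)) = -22*(4 - 64) = -22*(-60) = 1320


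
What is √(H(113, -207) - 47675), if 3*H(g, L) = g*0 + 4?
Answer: I*√429063/3 ≈ 218.34*I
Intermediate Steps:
H(g, L) = 4/3 (H(g, L) = (g*0 + 4)/3 = (0 + 4)/3 = (⅓)*4 = 4/3)
√(H(113, -207) - 47675) = √(4/3 - 47675) = √(-143021/3) = I*√429063/3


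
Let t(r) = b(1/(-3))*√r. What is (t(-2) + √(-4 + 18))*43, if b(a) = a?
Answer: 43*√14 - 43*I*√2/3 ≈ 160.89 - 20.27*I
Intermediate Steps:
t(r) = -√r/3 (t(r) = √r/(-3) = -√r/3)
(t(-2) + √(-4 + 18))*43 = (-I*√2/3 + √(-4 + 18))*43 = (-I*√2/3 + √14)*43 = (√14 - I*√2/3)*43 = 43*√14 - 43*I*√2/3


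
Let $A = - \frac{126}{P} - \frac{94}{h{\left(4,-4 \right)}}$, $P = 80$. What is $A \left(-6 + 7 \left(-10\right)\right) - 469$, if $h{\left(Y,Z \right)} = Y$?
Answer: $\frac{14367}{10} \approx 1436.7$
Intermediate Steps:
$A = - \frac{1003}{40}$ ($A = - \frac{126}{80} - \frac{94}{4} = \left(-126\right) \frac{1}{80} - \frac{47}{2} = - \frac{63}{40} - \frac{47}{2} = - \frac{1003}{40} \approx -25.075$)
$A \left(-6 + 7 \left(-10\right)\right) - 469 = - \frac{1003 \left(-6 + 7 \left(-10\right)\right)}{40} - 469 = - \frac{1003 \left(-6 - 70\right)}{40} - 469 = \left(- \frac{1003}{40}\right) \left(-76\right) - 469 = \frac{19057}{10} - 469 = \frac{14367}{10}$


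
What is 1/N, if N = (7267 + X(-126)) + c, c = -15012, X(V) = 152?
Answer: -1/7593 ≈ -0.00013170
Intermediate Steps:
N = -7593 (N = (7267 + 152) - 15012 = 7419 - 15012 = -7593)
1/N = 1/(-7593) = -1/7593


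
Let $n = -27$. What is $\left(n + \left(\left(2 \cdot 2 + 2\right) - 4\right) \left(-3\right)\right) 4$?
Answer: $-132$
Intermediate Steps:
$\left(n + \left(\left(2 \cdot 2 + 2\right) - 4\right) \left(-3\right)\right) 4 = \left(-27 + \left(\left(2 \cdot 2 + 2\right) - 4\right) \left(-3\right)\right) 4 = \left(-27 + \left(\left(4 + 2\right) - 4\right) \left(-3\right)\right) 4 = \left(-27 + \left(6 - 4\right) \left(-3\right)\right) 4 = \left(-27 + 2 \left(-3\right)\right) 4 = \left(-27 - 6\right) 4 = \left(-33\right) 4 = -132$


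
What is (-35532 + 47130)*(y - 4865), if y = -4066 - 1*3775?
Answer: -147364188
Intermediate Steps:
y = -7841 (y = -4066 - 3775 = -7841)
(-35532 + 47130)*(y - 4865) = (-35532 + 47130)*(-7841 - 4865) = 11598*(-12706) = -147364188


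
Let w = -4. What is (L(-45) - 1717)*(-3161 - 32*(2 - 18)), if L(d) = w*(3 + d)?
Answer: 4103301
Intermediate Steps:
L(d) = -12 - 4*d (L(d) = -4*(3 + d) = -12 - 4*d)
(L(-45) - 1717)*(-3161 - 32*(2 - 18)) = ((-12 - 4*(-45)) - 1717)*(-3161 - 32*(2 - 18)) = ((-12 + 180) - 1717)*(-3161 - 32*(-16)) = (168 - 1717)*(-3161 + 512) = -1549*(-2649) = 4103301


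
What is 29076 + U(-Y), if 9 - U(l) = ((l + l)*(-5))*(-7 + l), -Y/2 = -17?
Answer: 43025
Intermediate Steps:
Y = 34 (Y = -2*(-17) = 34)
U(l) = 9 + 10*l*(-7 + l) (U(l) = 9 - (l + l)*(-5)*(-7 + l) = 9 - (2*l)*(-5)*(-7 + l) = 9 - (-10*l)*(-7 + l) = 9 - (-10)*l*(-7 + l) = 9 + 10*l*(-7 + l))
29076 + U(-Y) = 29076 + (9 - (-70)*34 + 10*(-1*34)²) = 29076 + (9 - 70*(-34) + 10*(-34)²) = 29076 + (9 + 2380 + 10*1156) = 29076 + (9 + 2380 + 11560) = 29076 + 13949 = 43025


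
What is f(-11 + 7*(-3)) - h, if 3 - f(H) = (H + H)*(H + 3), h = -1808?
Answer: -45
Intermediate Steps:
f(H) = 3 - 2*H*(3 + H) (f(H) = 3 - (H + H)*(H + 3) = 3 - 2*H*(3 + H))
f(-11 + 7*(-3)) - h = (3 - 6*(-11 + 7*(-3)) - 2*(-11 + 7*(-3))**2) - 1*(-1808) = (3 - 6*(-11 - 21) - 2*(-11 - 21)**2) + 1808 = (3 - 6*(-32) - 2*(-32)**2) + 1808 = (3 + 192 - 2*1024) + 1808 = (3 + 192 - 2048) + 1808 = -1853 + 1808 = -45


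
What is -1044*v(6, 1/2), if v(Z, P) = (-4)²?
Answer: -16704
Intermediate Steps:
v(Z, P) = 16
-1044*v(6, 1/2) = -1044*16 = -16704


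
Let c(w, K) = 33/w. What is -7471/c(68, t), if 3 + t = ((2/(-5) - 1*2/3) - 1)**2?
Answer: -508028/33 ≈ -15395.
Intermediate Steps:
t = 286/225 (t = -3 + ((2/(-5) - 1*2/3) - 1)**2 = -3 + ((2*(-1/5) - 2*1/3) - 1)**2 = -3 + ((-2/5 - 2/3) - 1)**2 = -3 + (-16/15 - 1)**2 = -3 + (-31/15)**2 = -3 + 961/225 = 286/225 ≈ 1.2711)
-7471/c(68, t) = -7471/(33/68) = -7471/(33*(1/68)) = -7471/33/68 = -7471*68/33 = -508028/33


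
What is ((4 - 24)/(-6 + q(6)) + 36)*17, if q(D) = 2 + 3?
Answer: 952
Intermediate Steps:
q(D) = 5
((4 - 24)/(-6 + q(6)) + 36)*17 = ((4 - 24)/(-6 + 5) + 36)*17 = (-20/(-1) + 36)*17 = (-20*(-1) + 36)*17 = (20 + 36)*17 = 56*17 = 952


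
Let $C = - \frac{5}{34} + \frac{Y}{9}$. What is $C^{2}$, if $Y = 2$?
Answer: $\frac{529}{93636} \approx 0.0056495$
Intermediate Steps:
$C = \frac{23}{306}$ ($C = - \frac{5}{34} + \frac{2}{9} = \frac{23}{306} \approx 0.075163$)
$C^{2} = \left(\frac{23}{306}\right)^{2} = \frac{529}{93636}$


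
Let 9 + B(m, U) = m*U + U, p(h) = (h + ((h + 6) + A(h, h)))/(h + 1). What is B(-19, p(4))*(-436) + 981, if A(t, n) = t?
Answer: 165789/5 ≈ 33158.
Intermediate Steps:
p(h) = (6 + 3*h)/(1 + h) (p(h) = (h + ((h + 6) + h))/(h + 1) = (h + ((6 + h) + h))/(1 + h) = (h + (6 + 2*h))/(1 + h) = (6 + 3*h)/(1 + h))
B(m, U) = -9 + U + U*m (B(m, U) = -9 + (m*U + U) = -9 + (U*m + U) = -9 + (U + U*m) = -9 + U + U*m)
B(-19, p(4))*(-436) + 981 = (-9 + 3*(2 + 4)/(1 + 4) + (3*(2 + 4)/(1 + 4))*(-19))*(-436) + 981 = (-9 + 3*6/5 + (3*6/5)*(-19))*(-436) + 981 = (-9 + 3*(⅕)*6 + (3*(⅕)*6)*(-19))*(-436) + 981 = (-9 + 18/5 + (18/5)*(-19))*(-436) + 981 = (-9 + 18/5 - 342/5)*(-436) + 981 = -369/5*(-436) + 981 = 160884/5 + 981 = 165789/5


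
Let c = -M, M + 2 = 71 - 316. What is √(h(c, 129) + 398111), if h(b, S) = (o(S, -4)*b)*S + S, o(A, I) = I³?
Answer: 4*I*√102562 ≈ 1281.0*I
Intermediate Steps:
M = -247 (M = -2 + (71 - 316) = -2 - 245 = -247)
c = 247 (c = -1*(-247) = 247)
h(b, S) = S - 64*S*b (h(b, S) = ((-4)³*b)*S + S = (-64*b)*S + S = -64*S*b + S = S - 64*S*b)
√(h(c, 129) + 398111) = √(129*(1 - 64*247) + 398111) = √(129*(1 - 15808) + 398111) = √(129*(-15807) + 398111) = √(-2039103 + 398111) = √(-1640992) = 4*I*√102562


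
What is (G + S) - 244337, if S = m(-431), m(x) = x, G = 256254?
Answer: 11486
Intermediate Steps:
S = -431
(G + S) - 244337 = (256254 - 431) - 244337 = 255823 - 244337 = 11486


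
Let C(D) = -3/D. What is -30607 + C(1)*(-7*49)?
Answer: -29578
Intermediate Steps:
-30607 + C(1)*(-7*49) = -30607 + (-3/1)*(-7*49) = -30607 - 3*1*(-343) = -30607 - 3*(-343) = -30607 + 1029 = -29578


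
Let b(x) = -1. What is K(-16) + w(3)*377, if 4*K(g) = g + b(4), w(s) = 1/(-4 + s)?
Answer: -1525/4 ≈ -381.25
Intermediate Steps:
K(g) = -¼ + g/4 (K(g) = (g - 1)/4 = (-1 + g)/4 = -¼ + g/4)
K(-16) + w(3)*377 = (-¼ + (¼)*(-16)) + 377/(-4 + 3) = (-¼ - 4) + 377/(-1) = -17/4 - 1*377 = -17/4 - 377 = -1525/4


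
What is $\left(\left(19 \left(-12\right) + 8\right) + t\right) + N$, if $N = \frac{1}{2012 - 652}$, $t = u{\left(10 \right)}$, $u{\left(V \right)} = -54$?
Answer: $- \frac{372639}{1360} \approx -274.0$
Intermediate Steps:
$t = -54$
$N = \frac{1}{1360} \approx 0.00073529$
$\left(\left(19 \left(-12\right) + 8\right) + t\right) + N = \left(\left(19 \left(-12\right) + 8\right) - 54\right) + \frac{1}{1360} = \left(\left(-228 + 8\right) - 54\right) + \frac{1}{1360} = \left(-220 - 54\right) + \frac{1}{1360} = -274 + \frac{1}{1360} = - \frac{372639}{1360}$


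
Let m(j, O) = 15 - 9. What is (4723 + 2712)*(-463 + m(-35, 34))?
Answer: -3397795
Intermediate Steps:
m(j, O) = 6
(4723 + 2712)*(-463 + m(-35, 34)) = (4723 + 2712)*(-463 + 6) = 7435*(-457) = -3397795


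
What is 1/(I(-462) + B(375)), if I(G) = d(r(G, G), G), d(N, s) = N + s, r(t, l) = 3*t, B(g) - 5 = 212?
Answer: -1/1631 ≈ -0.00061312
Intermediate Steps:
B(g) = 217 (B(g) = 5 + 212 = 217)
I(G) = 4*G (I(G) = 3*G + G = 4*G)
1/(I(-462) + B(375)) = 1/(4*(-462) + 217) = 1/(-1848 + 217) = 1/(-1631) = -1/1631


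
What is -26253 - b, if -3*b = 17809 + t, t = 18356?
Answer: -14198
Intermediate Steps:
b = -12055 (b = -(17809 + 18356)/3 = -1/3*36165 = -12055)
-26253 - b = -26253 - 1*(-12055) = -26253 + 12055 = -14198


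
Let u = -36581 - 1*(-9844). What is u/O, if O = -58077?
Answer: 26737/58077 ≈ 0.46037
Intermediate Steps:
u = -26737 (u = -36581 + 9844 = -26737)
u/O = -26737/(-58077) = -26737*(-1/58077) = 26737/58077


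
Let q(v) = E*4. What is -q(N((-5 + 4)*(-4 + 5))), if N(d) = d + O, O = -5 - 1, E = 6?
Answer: -24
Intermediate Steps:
O = -6
N(d) = -6 + d (N(d) = d - 6 = -6 + d)
q(v) = 24 (q(v) = 6*4 = 24)
-q(N((-5 + 4)*(-4 + 5))) = -1*24 = -24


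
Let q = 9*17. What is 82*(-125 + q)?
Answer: 2296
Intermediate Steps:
q = 153
82*(-125 + q) = 82*(-125 + 153) = 82*28 = 2296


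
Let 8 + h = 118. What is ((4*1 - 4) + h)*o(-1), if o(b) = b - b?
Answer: 0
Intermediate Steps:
o(b) = 0
h = 110 (h = -8 + 118 = 110)
((4*1 - 4) + h)*o(-1) = ((4*1 - 4) + 110)*0 = ((4 - 4) + 110)*0 = (0 + 110)*0 = 110*0 = 0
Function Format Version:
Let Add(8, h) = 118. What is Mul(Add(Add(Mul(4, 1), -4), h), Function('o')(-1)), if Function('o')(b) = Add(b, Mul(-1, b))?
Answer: 0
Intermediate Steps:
Function('o')(b) = 0
h = 110 (h = Add(-8, 118) = 110)
Mul(Add(Add(Mul(4, 1), -4), h), Function('o')(-1)) = Mul(Add(Add(Mul(4, 1), -4), 110), 0) = Mul(Add(Add(4, -4), 110), 0) = Mul(Add(0, 110), 0) = Mul(110, 0) = 0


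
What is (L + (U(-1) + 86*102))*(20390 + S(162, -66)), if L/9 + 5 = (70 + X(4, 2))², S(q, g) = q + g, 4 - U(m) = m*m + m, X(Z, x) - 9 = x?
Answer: 1388541080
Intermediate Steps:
X(Z, x) = 9 + x
U(m) = 4 - m - m² (U(m) = 4 - (m*m + m) = 4 - (m² + m) = 4 - (m + m²) = 4 + (-m - m²) = 4 - m - m²)
S(q, g) = g + q
L = 59004 (L = -45 + 9*(70 + (9 + 2))² = -45 + 9*(70 + 11)² = -45 + 9*81² = -45 + 9*6561 = -45 + 59049 = 59004)
(L + (U(-1) + 86*102))*(20390 + S(162, -66)) = (59004 + ((4 - 1*(-1) - 1*(-1)²) + 86*102))*(20390 + (-66 + 162)) = (59004 + ((4 + 1 - 1*1) + 8772))*(20390 + 96) = (59004 + ((4 + 1 - 1) + 8772))*20486 = (59004 + (4 + 8772))*20486 = (59004 + 8776)*20486 = 67780*20486 = 1388541080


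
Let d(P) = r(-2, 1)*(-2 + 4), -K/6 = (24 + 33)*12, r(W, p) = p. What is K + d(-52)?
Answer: -4102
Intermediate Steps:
K = -4104 (K = -6*(24 + 33)*12 = -342*12 = -6*684 = -4104)
d(P) = 2 (d(P) = 1*(-2 + 4) = 1*2 = 2)
K + d(-52) = -4104 + 2 = -4102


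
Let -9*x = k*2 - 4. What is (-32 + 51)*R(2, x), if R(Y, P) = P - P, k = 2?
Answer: 0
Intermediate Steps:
x = 0 (x = -(2*2 - 4)/9 = -(4 - 4)/9 = -1/9*0 = 0)
R(Y, P) = 0
(-32 + 51)*R(2, x) = (-32 + 51)*0 = 19*0 = 0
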